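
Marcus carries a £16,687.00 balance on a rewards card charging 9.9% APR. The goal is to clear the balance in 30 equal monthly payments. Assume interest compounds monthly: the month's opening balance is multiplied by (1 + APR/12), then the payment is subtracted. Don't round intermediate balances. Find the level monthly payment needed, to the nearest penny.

Monthly rate r = 9.9%/12 = 0.825% = 0.00825.
Level-payment amortization: P = B₀·r / (1 − (1+r)^(−n)) = 16687.00·0.00825 / (1 − 1.00825^(−30)).
Denominator 1 − (1+r)^(−30) = 0.218456637.
P = 137.668 / 0.218456637 ≈ 630.18.

£630.18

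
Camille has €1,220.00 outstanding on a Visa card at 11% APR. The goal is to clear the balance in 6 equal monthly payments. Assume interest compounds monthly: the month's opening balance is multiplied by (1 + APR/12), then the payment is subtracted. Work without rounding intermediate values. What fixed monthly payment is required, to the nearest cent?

Monthly rate r = 11%/12 = 0.916667% = 0.00916667.
Level-payment amortization: P = B₀·r / (1 − (1+r)^(−n)) = 1220.00·0.00916667 / (1 − 1.00917^(−6)).
Denominator 1 − (1+r)^(−6) = 0.0532776773.
P = 11.1833 / 0.0532776773 ≈ 209.91.

€209.91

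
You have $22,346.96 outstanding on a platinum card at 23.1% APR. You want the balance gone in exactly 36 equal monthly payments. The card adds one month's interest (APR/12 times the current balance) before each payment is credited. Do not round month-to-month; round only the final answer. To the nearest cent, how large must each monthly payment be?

Monthly rate r = 23.1%/12 = 1.925% = 0.01925.
Level-payment amortization: P = B₀·r / (1 − (1+r)^(−n)) = 22346.96·0.01925 / (1 − 1.01925^(−36)).
Denominator 1 − (1+r)^(−36) = 0.49662218.
P = 430.179 / 0.49662218 ≈ 866.21.

$866.21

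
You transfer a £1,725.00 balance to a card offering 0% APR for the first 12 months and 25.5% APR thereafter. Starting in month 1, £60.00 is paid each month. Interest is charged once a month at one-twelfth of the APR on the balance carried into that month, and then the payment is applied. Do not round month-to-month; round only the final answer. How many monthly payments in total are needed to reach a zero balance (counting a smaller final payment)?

33 months

Promo months 1–12 at r₀ = 0%/12 = 0; months 13+ at r₁ = 25.5%/12 = 0.02125.
After month 12 (no interest yet): B = £1,725.00 − 12·£60.00 = £1,005.00.
Then at r₁ with £60.00/mo: n₂ = −ln(1 − r₁·B/P)/ln(1+r₁) ≈ 20.92 → 21 more payments.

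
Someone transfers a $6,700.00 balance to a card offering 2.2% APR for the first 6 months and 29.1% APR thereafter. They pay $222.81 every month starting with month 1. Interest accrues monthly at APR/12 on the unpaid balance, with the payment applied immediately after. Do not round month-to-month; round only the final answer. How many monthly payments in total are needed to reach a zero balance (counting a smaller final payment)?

Promo months 1–6 at r₀ = 2.2%/12 = 0.00183333; months 7+ at r₁ = 29.1%/12 = 0.02425.
After month 6: iterate B ← B·(1+r₀) − $222.81 for 6 months → $5,431.04.
Then at r₁ with $222.81/mo: n₂ = −ln(1 − r₁·B/P)/ln(1+r₁) ≈ 37.32 → 38 more payments.

44 payments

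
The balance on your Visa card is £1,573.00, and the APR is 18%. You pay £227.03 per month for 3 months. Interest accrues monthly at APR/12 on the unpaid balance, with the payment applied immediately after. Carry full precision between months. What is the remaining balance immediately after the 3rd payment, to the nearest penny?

Monthly rate r = 18%/12 = 1.5% = 0.015.
Each month: B ← B·(1+r) − £227.03.
Month 1: interest £23.59; balance after payment £1,369.57.
Month 2: interest £20.54; balance after payment £1,163.08.
Month 3: interest £17.45; balance after payment £953.49.

£953.49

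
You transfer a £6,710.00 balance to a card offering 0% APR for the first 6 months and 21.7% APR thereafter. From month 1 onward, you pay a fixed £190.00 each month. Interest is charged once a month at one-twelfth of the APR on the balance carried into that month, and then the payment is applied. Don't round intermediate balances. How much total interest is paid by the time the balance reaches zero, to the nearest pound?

£2,438

Promo months 1–6 at r₀ = 0%/12 = 0; months 7+ at r₁ = 21.7%/12 = 0.0180833.
After month 6 (no interest yet): B = £6,710.00 − 6·£190.00 = £5,570.00.
Then at r₁ with £190.00/mo: n₂ = −ln(1 − r₁·B/P)/ln(1+r₁) ≈ 42.14 → 43 more payments.
Total paid = 48·£190.00 + £27.55 = £9,147.55; interest = £9,147.55 − £6,710.00 = £2,437.55.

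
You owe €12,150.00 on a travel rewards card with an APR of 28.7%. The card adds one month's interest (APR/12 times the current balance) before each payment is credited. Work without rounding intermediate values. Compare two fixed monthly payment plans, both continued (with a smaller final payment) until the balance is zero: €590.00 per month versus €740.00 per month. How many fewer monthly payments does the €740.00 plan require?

Monthly rate r = 28.7%/12 = 2.39167% = 0.0239167.
At €590.00/mo: n = ⌈−ln(1 − rB₀/P)/ln(1+r)⌉ = 29 payments (last €413.76); total interest = total paid − €12,150.00 = €4,783.76.
At €740.00/mo: 22 payments (last €75.03); total interest €3,465.03.
Payments saved = 29 − 22 = 7.

7 fewer payments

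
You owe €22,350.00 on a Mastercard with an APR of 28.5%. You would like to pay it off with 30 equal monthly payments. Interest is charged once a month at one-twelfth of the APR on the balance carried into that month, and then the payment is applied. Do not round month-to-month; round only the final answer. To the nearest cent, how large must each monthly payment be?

Monthly rate r = 28.5%/12 = 2.375% = 0.02375.
Level-payment amortization: P = B₀·r / (1 − (1+r)^(−n)) = 22350.00·0.02375 / (1 − 1.02375^(−30)).
Denominator 1 − (1+r)^(−30) = 0.505481484.
P = 530.812 / 0.505481484 ≈ 1050.11.

€1,050.11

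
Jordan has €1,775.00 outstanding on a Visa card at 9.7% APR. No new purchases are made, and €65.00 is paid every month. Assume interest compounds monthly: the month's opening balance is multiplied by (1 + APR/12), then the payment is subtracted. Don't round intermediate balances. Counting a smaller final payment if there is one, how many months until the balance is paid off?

Monthly rate r = 9.7%/12 = 0.808333% = 0.00808333.
Recurrence: B ← B·(1+r) − €65.00.
Month 1: interest €14.35; balance after payment €1,724.35.
Month 2: interest €13.94; balance after payment €1,673.29.
Closed form: n = −ln(1 − rB₀/P)/ln(1+r) = −ln(0.77926)/ln(1.00808) ≈ 30.979, so the balance reaches zero during payment 31.

31 payments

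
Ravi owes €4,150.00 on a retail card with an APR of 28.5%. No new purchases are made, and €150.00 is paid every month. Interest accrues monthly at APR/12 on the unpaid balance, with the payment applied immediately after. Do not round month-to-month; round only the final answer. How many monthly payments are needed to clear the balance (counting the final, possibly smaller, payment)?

Monthly rate r = 28.5%/12 = 2.375% = 0.02375.
Recurrence: B ← B·(1+r) − €150.00.
Month 1: interest €98.56; balance after payment €4,098.56.
Month 2: interest €97.34; balance after payment €4,045.90.
Closed form: n = −ln(1 − rB₀/P)/ln(1+r) = −ln(0.34292)/ln(1.02375) ≈ 45.597, so the balance reaches zero during payment 46.

46 payments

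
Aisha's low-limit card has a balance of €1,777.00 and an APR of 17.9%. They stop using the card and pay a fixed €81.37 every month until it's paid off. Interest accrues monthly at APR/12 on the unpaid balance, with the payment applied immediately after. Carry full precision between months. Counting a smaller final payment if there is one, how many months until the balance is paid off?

27 months

Monthly rate r = 17.9%/12 = 1.49167% = 0.0149167.
Recurrence: B ← B·(1+r) − €81.37.
Month 1: interest €26.51; balance after payment €1,722.14.
Month 2: interest €25.69; balance after payment €1,666.46.
Closed form: n = −ln(1 − rB₀/P)/ln(1+r) = −ln(0.67424)/ln(1.01492) ≈ 26.621, so the balance reaches zero during payment 27.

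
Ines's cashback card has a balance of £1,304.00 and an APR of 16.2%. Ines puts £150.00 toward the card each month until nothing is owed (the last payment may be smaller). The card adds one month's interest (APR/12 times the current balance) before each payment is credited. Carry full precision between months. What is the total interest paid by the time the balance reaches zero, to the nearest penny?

Monthly rate r = 16.2%/12 = 1.35% = 0.0135.
Payoff takes n = ⌈−ln(1 − rB₀/P)/ln(1+r)⌉ = ⌈9.310⌉ = 10 payments; the last is £46.64.
Total paid = 9·£150.00 + £46.64 = £1,396.64.
Total interest = total paid − principal = £1,396.64 − £1,304.00 = £92.64.

£92.64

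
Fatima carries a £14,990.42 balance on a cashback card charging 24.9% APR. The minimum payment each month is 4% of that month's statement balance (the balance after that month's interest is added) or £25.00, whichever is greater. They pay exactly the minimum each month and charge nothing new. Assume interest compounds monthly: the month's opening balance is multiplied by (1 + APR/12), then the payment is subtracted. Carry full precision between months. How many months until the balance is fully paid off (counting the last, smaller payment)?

Monthly rate r = 24.9%/12 = 2.075% = 0.02075.
While 4% of the post-interest balance exceeds £25.00, each month B ← (B·(1+r))·(1 − 0.04), i.e. B shrinks by the factor (1+r)·0.96 = 0.97992.
This holds for months 1–158. Entering month 159 the balance is £608.04; 4% of the post-interest balance is now below £25.00, so the flat £25.00 minimum applies from here.
From month 159 a fixed £25.00 at rate r clears £608.04 in 35 more payments. Total: 158 + 35 = 193 months.

193 months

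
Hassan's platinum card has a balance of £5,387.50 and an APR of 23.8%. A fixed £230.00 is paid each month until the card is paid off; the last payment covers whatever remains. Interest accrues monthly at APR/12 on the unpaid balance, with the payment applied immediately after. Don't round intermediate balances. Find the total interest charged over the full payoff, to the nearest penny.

£1,928.79

Monthly rate r = 23.8%/12 = 1.98333% = 0.0198333.
Payoff takes n = ⌈−ln(1 − rB₀/P)/ln(1+r)⌉ = ⌈31.808⌉ = 32 payments; the last is £186.29.
Total paid = 31·£230.00 + £186.29 = £7,316.29.
Total interest = total paid − principal = £7,316.29 − £5,387.50 = £1,928.79.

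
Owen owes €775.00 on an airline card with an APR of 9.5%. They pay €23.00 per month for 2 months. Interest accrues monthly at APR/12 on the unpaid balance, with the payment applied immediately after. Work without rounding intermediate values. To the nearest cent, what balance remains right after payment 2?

Monthly rate r = 9.5%/12 = 0.791667% = 0.00791667.
Each month: B ← B·(1+r) − €23.00.
Month 1: interest €6.14; balance after payment €758.14.
Month 2: interest €6.00; balance after payment €741.14.

€741.14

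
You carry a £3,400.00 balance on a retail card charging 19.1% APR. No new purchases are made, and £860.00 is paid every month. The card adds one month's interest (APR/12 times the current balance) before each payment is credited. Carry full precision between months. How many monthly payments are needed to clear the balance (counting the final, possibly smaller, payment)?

5 months

Monthly rate r = 19.1%/12 = 1.59167% = 0.0159167.
Recurrence: B ← B·(1+r) − £860.00.
Month 1: interest £54.12; balance after payment £2,594.12.
Month 2: interest £41.29; balance after payment £1,775.41.
Month 3: interest £28.26; balance after payment £943.66.
Month 4: interest £15.02; balance after payment £98.68.
Month 5: interest £1.57; balance after payment £0.00.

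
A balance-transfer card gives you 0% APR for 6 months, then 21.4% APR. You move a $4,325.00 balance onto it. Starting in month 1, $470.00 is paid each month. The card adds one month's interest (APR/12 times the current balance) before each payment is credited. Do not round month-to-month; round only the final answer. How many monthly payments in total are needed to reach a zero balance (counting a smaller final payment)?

Promo months 1–6 at r₀ = 0%/12 = 0; months 7+ at r₁ = 21.4%/12 = 0.0178333.
After month 6 (no interest yet): B = $4,325.00 − 6·$470.00 = $1,505.00.
Then at r₁ with $470.00/mo: n₂ = −ln(1 − r₁·B/P)/ln(1+r₁) ≈ 3.33 → 4 more payments.

10 payments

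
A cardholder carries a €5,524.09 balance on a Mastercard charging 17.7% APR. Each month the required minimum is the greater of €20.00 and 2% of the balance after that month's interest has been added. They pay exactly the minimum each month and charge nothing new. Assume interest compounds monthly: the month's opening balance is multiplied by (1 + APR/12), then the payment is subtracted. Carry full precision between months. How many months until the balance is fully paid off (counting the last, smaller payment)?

Monthly rate r = 17.7%/12 = 1.475% = 0.01475.
While 2% of the post-interest balance exceeds €20.00, each month B ← (B·(1+r))·(1 − 0.02), i.e. B shrinks by the factor (1+r)·0.98 = 0.99445.
This holds for months 1–311. Entering month 312 the balance is €980.03; 2% of the post-interest balance is now below €20.00, so the flat €20.00 minimum applies from here.
From month 312 a fixed €20.00 at rate r clears €980.03 in 88 more payments. Total: 311 + 88 = 399 months.

399 months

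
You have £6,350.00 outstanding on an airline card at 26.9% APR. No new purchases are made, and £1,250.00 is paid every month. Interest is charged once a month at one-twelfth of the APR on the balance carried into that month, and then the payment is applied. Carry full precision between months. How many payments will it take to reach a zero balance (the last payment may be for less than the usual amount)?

6 months

Monthly rate r = 26.9%/12 = 2.24167% = 0.0224167.
Recurrence: B ← B·(1+r) − £1,250.00.
Month 1: interest £142.35; balance after payment £5,242.35.
Month 2: interest £117.52; balance after payment £4,109.86.
Month 3: interest £92.13; balance after payment £2,951.99.
Month 4: interest £66.17; balance after payment £1,768.16.
Month 5: interest £39.64; balance after payment £557.80.
Month 6: interest £12.50; balance after payment £0.00.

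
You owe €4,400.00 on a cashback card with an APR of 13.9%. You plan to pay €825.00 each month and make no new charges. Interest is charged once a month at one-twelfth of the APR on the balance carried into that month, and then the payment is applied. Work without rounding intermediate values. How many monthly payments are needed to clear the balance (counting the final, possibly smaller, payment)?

Monthly rate r = 13.9%/12 = 1.15833% = 0.0115833.
Recurrence: B ← B·(1+r) − €825.00.
Month 1: interest €50.97; balance after payment €3,625.97.
Month 2: interest €42.00; balance after payment €2,842.97.
Month 3: interest €32.93; balance after payment €2,050.90.
Month 4: interest €23.76; balance after payment €1,249.65.
Month 5: interest €14.48; balance after payment €439.13.
Month 6: interest €5.09; balance after payment €0.00.

6 payments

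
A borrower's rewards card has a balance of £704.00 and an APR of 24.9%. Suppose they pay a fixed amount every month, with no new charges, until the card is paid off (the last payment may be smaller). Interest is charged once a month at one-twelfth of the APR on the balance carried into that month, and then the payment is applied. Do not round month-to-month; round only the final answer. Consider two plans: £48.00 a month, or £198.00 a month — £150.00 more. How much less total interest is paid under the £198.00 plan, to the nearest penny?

Monthly rate r = 24.9%/12 = 2.075% = 0.02075.
At £48.00/mo: n = ⌈−ln(1 − rB₀/P)/ln(1+r)⌉ = 18 payments (last £32.23); total interest = total paid − £704.00 = £144.23.
At £198.00/mo: 4 payments (last £145.28); total interest £35.28.
Interest saved = £144.23 − £35.28 = £108.95.

£108.95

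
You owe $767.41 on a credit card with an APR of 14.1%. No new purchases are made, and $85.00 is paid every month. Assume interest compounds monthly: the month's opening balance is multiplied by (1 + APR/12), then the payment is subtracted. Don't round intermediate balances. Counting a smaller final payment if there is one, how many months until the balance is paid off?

10 payments

Monthly rate r = 14.1%/12 = 1.175% = 0.01175.
Recurrence: B ← B·(1+r) − $85.00.
Month 1: interest $9.02; balance after payment $691.43.
Month 2: interest $8.12; balance after payment $614.55.
Closed form: n = −ln(1 − rB₀/P)/ln(1+r) = −ln(0.89392)/ln(1.01175) ≈ 9.600, so the balance reaches zero during payment 10.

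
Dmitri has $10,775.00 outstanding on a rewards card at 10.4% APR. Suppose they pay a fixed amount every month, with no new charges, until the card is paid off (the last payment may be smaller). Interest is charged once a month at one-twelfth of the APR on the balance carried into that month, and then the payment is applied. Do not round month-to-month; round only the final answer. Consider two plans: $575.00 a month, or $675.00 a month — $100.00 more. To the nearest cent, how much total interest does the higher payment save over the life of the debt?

$161.62

Monthly rate r = 10.4%/12 = 0.866667% = 0.00866667.
At $575.00/mo: n = ⌈−ln(1 − rB₀/P)/ln(1+r)⌉ = 21 payments (last $309.46); total interest = total paid − $10,775.00 = $1,034.46.
At $675.00/mo: 18 payments (last $172.84); total interest $872.84.
Interest saved = $1,034.46 − $872.84 = $161.62.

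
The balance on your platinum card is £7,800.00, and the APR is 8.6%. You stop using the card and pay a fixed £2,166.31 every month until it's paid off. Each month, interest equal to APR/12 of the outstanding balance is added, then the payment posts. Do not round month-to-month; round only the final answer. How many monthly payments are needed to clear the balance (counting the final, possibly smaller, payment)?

Monthly rate r = 8.6%/12 = 0.716667% = 0.00716667.
Recurrence: B ← B·(1+r) − £2,166.31.
Month 1: interest £55.90; balance after payment £5,689.59.
Month 2: interest £40.78; balance after payment £3,564.06.
Month 3: interest £25.54; balance after payment £1,423.29.
Month 4: interest £10.20; balance after payment £0.00.

4 payments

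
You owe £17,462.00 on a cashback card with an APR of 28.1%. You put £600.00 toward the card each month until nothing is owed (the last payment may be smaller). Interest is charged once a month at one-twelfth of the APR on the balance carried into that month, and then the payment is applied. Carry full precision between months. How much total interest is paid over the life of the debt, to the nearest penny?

Monthly rate r = 28.1%/12 = 2.34167% = 0.0234167.
Payoff takes n = ⌈−ln(1 − rB₀/P)/ln(1+r)⌉ = ⌈49.430⌉ = 50 payments; the last is £259.73.
Total paid = 49·£600.00 + £259.73 = £29,659.73.
Total interest = total paid − principal = £29,659.73 − £17,462.00 = £12,197.73.

£12,197.73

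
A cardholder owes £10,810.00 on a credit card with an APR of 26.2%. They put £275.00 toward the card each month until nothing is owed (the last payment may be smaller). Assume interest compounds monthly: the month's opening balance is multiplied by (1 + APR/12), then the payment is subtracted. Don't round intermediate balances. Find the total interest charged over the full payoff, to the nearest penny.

£14,065.82

Monthly rate r = 26.2%/12 = 2.18333% = 0.0218333.
Payoff takes n = ⌈−ln(1 − rB₀/P)/ln(1+r)⌉ = ⌈90.455⌉ = 91 payments; the last is £125.82.
Total paid = 90·£275.00 + £125.82 = £24,875.82.
Total interest = total paid − principal = £24,875.82 − £10,810.00 = £14,065.82.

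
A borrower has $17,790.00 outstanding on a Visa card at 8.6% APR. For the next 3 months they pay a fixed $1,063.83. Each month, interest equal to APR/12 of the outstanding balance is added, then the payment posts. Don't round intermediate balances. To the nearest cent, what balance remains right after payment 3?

$14,960.82

Monthly rate r = 8.6%/12 = 0.716667% = 0.00716667.
Each month: B ← B·(1+r) − $1,063.83.
Month 1: interest $127.50; balance after payment $16,853.67.
Month 2: interest $120.78; balance after payment $15,910.62.
Month 3: interest $114.03; balance after payment $14,960.82.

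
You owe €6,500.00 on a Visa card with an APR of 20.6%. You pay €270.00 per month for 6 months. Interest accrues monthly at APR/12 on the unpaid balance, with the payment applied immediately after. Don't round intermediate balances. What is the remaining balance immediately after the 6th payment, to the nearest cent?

€5,507.76

Monthly rate r = 20.6%/12 = 1.71667% = 0.0171667.
Each month: B ← B·(1+r) − €270.00.
Month 1: interest €111.58; balance after payment €6,341.58.
Month 2: interest €108.86; balance after payment €6,180.45.
Month 3: interest €106.10; balance after payment €6,016.54.
Month 4: interest €103.28; balance after payment €5,849.83.
Month 5: interest €100.42; balance after payment €5,680.25.
Month 6: interest €97.51; balance after payment €5,507.76.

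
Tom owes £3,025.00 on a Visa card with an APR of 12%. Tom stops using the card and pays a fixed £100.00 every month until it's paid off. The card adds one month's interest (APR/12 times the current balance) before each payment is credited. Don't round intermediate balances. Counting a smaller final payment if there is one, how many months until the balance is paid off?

Monthly rate r = 12%/12 = 1% = 0.01.
Recurrence: B ← B·(1+r) − £100.00.
Month 1: interest £30.25; balance after payment £2,955.25.
Month 2: interest £29.55; balance after payment £2,884.80.
Closed form: n = −ln(1 − rB₀/P)/ln(1+r) = −ln(0.6975)/ln(1.01) ≈ 36.205, so the balance reaches zero during payment 37.

37 months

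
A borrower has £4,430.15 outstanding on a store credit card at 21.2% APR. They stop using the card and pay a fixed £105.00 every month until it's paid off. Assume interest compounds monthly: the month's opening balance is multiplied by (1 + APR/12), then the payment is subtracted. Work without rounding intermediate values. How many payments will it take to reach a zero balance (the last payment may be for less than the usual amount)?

79 payments

Monthly rate r = 21.2%/12 = 1.76667% = 0.0176667.
Recurrence: B ← B·(1+r) − £105.00.
Month 1: interest £78.27; balance after payment £4,403.42.
Month 2: interest £77.79; balance after payment £4,376.21.
Closed form: n = −ln(1 − rB₀/P)/ln(1+r) = −ln(0.25461)/ln(1.01767) ≈ 78.117, so the balance reaches zero during payment 79.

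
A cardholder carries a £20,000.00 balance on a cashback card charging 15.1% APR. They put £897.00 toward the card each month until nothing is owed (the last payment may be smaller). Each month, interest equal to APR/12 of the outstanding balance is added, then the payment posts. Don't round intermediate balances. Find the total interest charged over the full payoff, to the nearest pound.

£3,622

Monthly rate r = 15.1%/12 = 1.25833% = 0.0125833.
Payoff takes n = ⌈−ln(1 − rB₀/P)/ln(1+r)⌉ = ⌈26.333⌉ = 27 payments; the last is £299.91.
Total paid = 26·£897.00 + £299.91 = £23,621.91.
Total interest = total paid − principal = £23,621.91 − £20,000.00 = £3,621.91.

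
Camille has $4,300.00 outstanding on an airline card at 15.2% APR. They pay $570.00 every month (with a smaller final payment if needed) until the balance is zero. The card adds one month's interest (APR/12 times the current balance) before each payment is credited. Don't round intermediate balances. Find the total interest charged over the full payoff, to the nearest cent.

Monthly rate r = 15.2%/12 = 1.26667% = 0.0126667.
Payoff takes n = ⌈−ln(1 − rB₀/P)/ln(1+r)⌉ = ⌈7.979⌉ = 8 payments; the last is $558.18.
Total paid = 7·$570.00 + $558.18 = $4,548.18.
Total interest = total paid − principal = $4,548.18 − $4,300.00 = $248.18.

$248.18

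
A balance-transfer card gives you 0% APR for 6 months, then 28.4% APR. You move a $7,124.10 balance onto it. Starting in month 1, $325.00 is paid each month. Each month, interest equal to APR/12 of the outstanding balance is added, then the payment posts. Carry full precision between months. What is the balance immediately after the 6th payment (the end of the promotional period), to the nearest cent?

$5,174.10

Promo months 1–6 at r₀ = 0%/12 = 0; months 7+ at r₁ = 28.4%/12 = 0.0236667.
After month 6 (no interest yet): B = $7,124.10 − 6·$325.00 = $5,174.10.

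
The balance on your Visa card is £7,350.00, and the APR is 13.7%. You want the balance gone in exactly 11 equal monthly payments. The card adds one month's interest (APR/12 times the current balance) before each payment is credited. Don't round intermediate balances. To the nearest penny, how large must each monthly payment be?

Monthly rate r = 13.7%/12 = 1.14167% = 0.0114167.
Level-payment amortization: P = B₀·r / (1 − (1+r)^(−n)) = 7350.00·0.0114167 / (1 − 1.01142^(−11)).
Denominator 1 − (1+r)^(−11) = 0.117390017.
P = 83.9125 / 0.117390017 ≈ 714.82.

£714.82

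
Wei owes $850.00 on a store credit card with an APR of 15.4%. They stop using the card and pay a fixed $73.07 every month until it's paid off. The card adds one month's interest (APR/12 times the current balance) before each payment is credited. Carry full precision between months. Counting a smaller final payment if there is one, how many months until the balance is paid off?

Monthly rate r = 15.4%/12 = 1.28333% = 0.0128333.
Recurrence: B ← B·(1+r) − $73.07.
Month 1: interest $10.91; balance after payment $787.84.
Month 2: interest $10.11; balance after payment $724.88.
Closed form: n = −ln(1 − rB₀/P)/ln(1+r) = −ln(0.85071)/ln(1.01283) ≈ 12.679, so the balance reaches zero during payment 13.

13 months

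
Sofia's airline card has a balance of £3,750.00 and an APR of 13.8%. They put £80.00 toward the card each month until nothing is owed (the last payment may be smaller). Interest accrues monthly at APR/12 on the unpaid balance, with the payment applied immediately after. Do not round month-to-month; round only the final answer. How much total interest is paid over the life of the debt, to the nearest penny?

Monthly rate r = 13.8%/12 = 1.15% = 0.0115.
Payoff takes n = ⌈−ln(1 − rB₀/P)/ln(1+r)⌉ = ⌈67.734⌉ = 68 payments; the last is £58.79.
Total paid = 67·£80.00 + £58.79 = £5,418.79.
Total interest = total paid − principal = £5,418.79 − £3,750.00 = £1,668.79.

£1,668.79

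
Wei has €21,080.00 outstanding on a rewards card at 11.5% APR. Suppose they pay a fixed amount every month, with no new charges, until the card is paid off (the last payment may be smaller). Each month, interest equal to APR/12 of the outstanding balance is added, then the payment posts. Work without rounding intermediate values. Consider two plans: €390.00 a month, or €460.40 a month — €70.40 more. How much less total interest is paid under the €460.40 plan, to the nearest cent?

Monthly rate r = 11.5%/12 = 0.958333% = 0.00958333.
At €390.00/mo: n = ⌈−ln(1 − rB₀/P)/ln(1+r)⌉ = 77 payments (last €201.97); total interest = total paid − €21,080.00 = €8,761.97.
At €460.40/mo: 61 payments (last €260.68); total interest €6,804.68.
Interest saved = €8,761.97 − €6,804.68 = €1,957.29.

€1,957.29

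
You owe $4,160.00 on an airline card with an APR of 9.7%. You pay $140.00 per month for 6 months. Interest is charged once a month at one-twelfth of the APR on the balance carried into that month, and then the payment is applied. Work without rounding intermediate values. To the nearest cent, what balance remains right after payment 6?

$3,508.72

Monthly rate r = 9.7%/12 = 0.808333% = 0.00808333.
Each month: B ← B·(1+r) − $140.00.
Month 1: interest $33.63; balance after payment $4,053.63.
Month 2: interest $32.77; balance after payment $3,946.39.
Month 3: interest $31.90; balance after payment $3,838.29.
Month 4: interest $31.03; balance after payment $3,729.32.
Month 5: interest $30.15; balance after payment $3,619.47.
Month 6: interest $29.26; balance after payment $3,508.72.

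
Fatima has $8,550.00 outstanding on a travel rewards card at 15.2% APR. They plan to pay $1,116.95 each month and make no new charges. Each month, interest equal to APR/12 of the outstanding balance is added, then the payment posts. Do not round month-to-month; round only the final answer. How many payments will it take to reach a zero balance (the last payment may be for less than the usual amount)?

9 months

Monthly rate r = 15.2%/12 = 1.26667% = 0.0126667.
Recurrence: B ← B·(1+r) − $1,116.95.
Month 1: interest $108.30; balance after payment $7,541.35.
Month 2: interest $95.52; balance after payment $6,519.92.
Closed form: n = −ln(1 − rB₀/P)/ln(1+r) = −ln(0.90304)/ln(1.01267) ≈ 8.103, so the balance reaches zero during payment 9.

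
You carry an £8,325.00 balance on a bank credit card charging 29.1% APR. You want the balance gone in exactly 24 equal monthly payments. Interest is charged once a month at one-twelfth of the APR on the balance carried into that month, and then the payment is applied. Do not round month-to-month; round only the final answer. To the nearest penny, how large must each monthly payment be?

Monthly rate r = 29.1%/12 = 2.425% = 0.02425.
Level-payment amortization: P = B₀·r / (1 − (1+r)^(−n)) = 8325.00·0.02425 / (1 − 1.02425^(−24)).
Denominator 1 − (1+r)^(−24) = 0.437326247.
P = 201.881 / 0.437326247 ≈ 461.63.

£461.63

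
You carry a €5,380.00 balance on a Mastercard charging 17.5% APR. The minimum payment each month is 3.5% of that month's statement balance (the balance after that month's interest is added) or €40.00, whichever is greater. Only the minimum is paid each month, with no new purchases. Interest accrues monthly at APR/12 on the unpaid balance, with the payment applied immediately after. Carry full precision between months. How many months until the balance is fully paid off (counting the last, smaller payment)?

111 months

Monthly rate r = 17.5%/12 = 1.45833% = 0.0145833.
While 3.5% of the post-interest balance exceeds €40.00, each month B ← (B·(1+r))·(1 − 0.035), i.e. B shrinks by the factor (1+r)·0.965 = 0.97907.
This holds for months 1–74. Entering month 75 the balance is €1,124.85; 3.5% of the post-interest balance is now below €40.00, so the flat €40.00 minimum applies from here.
From month 75 a fixed €40.00 at rate r clears €1,124.85 in 37 more payments. Total: 74 + 37 = 111 months.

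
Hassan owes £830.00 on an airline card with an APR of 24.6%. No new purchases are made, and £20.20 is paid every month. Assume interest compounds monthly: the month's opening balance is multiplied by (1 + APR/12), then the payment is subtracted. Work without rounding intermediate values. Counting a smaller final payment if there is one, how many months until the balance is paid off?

92 months

Monthly rate r = 24.6%/12 = 2.05% = 0.0205.
Recurrence: B ← B·(1+r) − £20.20.
Month 1: interest £17.02; balance after payment £826.81.
Month 2: interest £16.95; balance after payment £823.56.
Closed form: n = −ln(1 − rB₀/P)/ln(1+r) = −ln(0.15767)/ln(1.0205) ≈ 91.029, so the balance reaches zero during payment 92.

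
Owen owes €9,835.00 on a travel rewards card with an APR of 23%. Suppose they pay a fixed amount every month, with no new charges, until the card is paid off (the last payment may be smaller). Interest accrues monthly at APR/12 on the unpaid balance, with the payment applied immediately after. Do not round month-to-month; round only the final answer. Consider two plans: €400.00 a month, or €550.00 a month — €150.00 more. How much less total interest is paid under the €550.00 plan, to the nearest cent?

€1,269.13

Monthly rate r = 23%/12 = 1.91667% = 0.0191667.
At €400.00/mo: n = ⌈−ln(1 − rB₀/P)/ln(1+r)⌉ = 34 payments (last €227.30); total interest = total paid − €9,835.00 = €3,592.30.
At €550.00/mo: 23 payments (last €58.17); total interest €2,323.17.
Interest saved = €3,592.30 − €2,323.17 = €1,269.13.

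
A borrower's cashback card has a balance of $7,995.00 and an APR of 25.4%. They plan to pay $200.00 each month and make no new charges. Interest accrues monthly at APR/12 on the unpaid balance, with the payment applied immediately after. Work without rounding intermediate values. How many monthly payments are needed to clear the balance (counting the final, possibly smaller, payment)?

Monthly rate r = 25.4%/12 = 2.11667% = 0.0211667.
Recurrence: B ← B·(1+r) − $200.00.
Month 1: interest $169.23; balance after payment $7,964.23.
Month 2: interest $168.58; balance after payment $7,932.80.
Closed form: n = −ln(1 − rB₀/P)/ln(1+r) = −ln(0.15386)/ln(1.02117) ≈ 89.359, so the balance reaches zero during payment 90.

90 months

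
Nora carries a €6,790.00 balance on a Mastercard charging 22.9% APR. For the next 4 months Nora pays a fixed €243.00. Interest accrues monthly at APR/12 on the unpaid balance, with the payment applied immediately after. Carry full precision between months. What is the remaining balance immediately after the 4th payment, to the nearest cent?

Monthly rate r = 22.9%/12 = 1.90833% = 0.0190833.
Each month: B ← B·(1+r) − €243.00.
Month 1: interest €129.58; balance after payment €6,676.58.
Month 2: interest €127.41; balance after payment €6,560.99.
Month 3: interest €125.21; balance after payment €6,443.19.
Month 4: interest €122.96; balance after payment €6,323.15.

€6,323.15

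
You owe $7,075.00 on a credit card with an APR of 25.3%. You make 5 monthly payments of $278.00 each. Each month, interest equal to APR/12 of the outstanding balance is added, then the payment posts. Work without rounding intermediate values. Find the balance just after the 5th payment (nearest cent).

Monthly rate r = 25.3%/12 = 2.10833% = 0.0210833.
Each month: B ← B·(1+r) − $278.00.
Month 1: interest $149.16; balance after payment $6,946.16.
Month 2: interest $146.45; balance after payment $6,814.61.
Month 3: interest $143.67; balance after payment $6,680.29.
Month 4: interest $140.84; balance after payment $6,543.13.
Month 5: interest $137.95; balance after payment $6,403.08.

$6,403.08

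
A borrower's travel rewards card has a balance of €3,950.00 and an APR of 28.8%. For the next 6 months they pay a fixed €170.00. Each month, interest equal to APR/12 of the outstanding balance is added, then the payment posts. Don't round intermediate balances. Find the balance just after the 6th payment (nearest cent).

€3,470.85

Monthly rate r = 28.8%/12 = 2.4% = 0.024.
Each month: B ← B·(1+r) − €170.00.
Month 1: interest €94.80; balance after payment €3,874.80.
Month 2: interest €93.00; balance after payment €3,797.80.
Month 3: interest €91.15; balance after payment €3,718.94.
Month 4: interest €89.25; balance after payment €3,638.20.
Month 5: interest €87.32; balance after payment €3,555.51.
Month 6: interest €85.33; balance after payment €3,470.85.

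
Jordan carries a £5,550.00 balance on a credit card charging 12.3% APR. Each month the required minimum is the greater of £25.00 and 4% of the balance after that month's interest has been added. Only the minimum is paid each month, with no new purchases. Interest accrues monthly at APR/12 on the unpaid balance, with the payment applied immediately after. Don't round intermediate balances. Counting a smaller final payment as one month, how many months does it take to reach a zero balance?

101 months

Monthly rate r = 12.3%/12 = 1.025% = 0.01025.
While 4% of the post-interest balance exceeds £25.00, each month B ← (B·(1+r))·(1 − 0.04), i.e. B shrinks by the factor (1+r)·0.96 = 0.96984.
This holds for months 1–72. Entering month 73 the balance is £611.93; 4% of the post-interest balance is now below £25.00, so the flat £25.00 minimum applies from here.
From month 73 a fixed £25.00 at rate r clears £611.93 in 29 more payments. Total: 72 + 29 = 101 months.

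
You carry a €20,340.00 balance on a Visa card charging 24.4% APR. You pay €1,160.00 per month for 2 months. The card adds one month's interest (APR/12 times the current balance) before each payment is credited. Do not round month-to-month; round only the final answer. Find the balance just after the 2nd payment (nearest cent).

€18,831.98

Monthly rate r = 24.4%/12 = 2.03333% = 0.0203333.
Each month: B ← B·(1+r) − €1,160.00.
Month 1: interest €413.58; balance after payment €19,593.58.
Month 2: interest €398.40; balance after payment €18,831.98.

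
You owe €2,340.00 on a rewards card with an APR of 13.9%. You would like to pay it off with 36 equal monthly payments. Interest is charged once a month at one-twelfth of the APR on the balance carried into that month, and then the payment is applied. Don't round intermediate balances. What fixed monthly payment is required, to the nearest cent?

€79.86

Monthly rate r = 13.9%/12 = 1.15833% = 0.0115833.
Level-payment amortization: P = B₀·r / (1 − (1+r)^(−n)) = 2340.00·0.0115833 / (1 − 1.01158^(−36)).
Denominator 1 − (1+r)^(−36) = 0.339397753.
P = 27.105 / 0.339397753 ≈ 79.86.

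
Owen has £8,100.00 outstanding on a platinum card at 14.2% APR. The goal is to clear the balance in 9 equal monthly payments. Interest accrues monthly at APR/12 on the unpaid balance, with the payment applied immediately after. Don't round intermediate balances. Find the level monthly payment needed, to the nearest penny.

Monthly rate r = 14.2%/12 = 1.18333% = 0.0118333.
Level-payment amortization: P = B₀·r / (1 − (1+r)^(−n)) = 8100.00·0.0118333 / (1 − 1.01183^(−9)).
Denominator 1 − (1+r)^(−9) = 0.100462739.
P = 95.85 / 0.100462739 ≈ 954.09.

£954.09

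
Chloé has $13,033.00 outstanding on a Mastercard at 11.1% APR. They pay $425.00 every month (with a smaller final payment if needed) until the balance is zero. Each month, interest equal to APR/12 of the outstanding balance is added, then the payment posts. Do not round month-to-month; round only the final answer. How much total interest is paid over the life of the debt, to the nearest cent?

Monthly rate r = 11.1%/12 = 0.925% = 0.00925.
Payoff takes n = ⌈−ln(1 − rB₀/P)/ln(1+r)⌉ = ⌈36.231⌉ = 37 payments; the last is $98.68.
Total paid = 36·$425.00 + $98.68 = $15,398.68.
Total interest = total paid − principal = $15,398.68 − $13,033.00 = $2,365.68.

$2,365.68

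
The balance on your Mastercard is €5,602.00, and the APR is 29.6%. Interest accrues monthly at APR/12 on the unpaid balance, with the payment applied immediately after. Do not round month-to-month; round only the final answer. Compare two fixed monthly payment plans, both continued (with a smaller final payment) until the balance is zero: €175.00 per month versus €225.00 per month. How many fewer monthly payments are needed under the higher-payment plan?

Monthly rate r = 29.6%/12 = 2.46667% = 0.0246667.
At €175.00/mo: n = ⌈−ln(1 − rB₀/P)/ln(1+r)⌉ = 64 payments (last €170.08); total interest = total paid − €5,602.00 = €5,593.08.
At €225.00/mo: 40 payments (last €18.37); total interest €3,191.37.
Payments saved = 64 − 40 = 24.

24 fewer payments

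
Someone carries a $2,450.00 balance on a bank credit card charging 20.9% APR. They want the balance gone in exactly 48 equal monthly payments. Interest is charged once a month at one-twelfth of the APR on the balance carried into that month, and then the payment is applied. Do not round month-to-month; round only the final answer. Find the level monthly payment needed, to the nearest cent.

$75.73

Monthly rate r = 20.9%/12 = 1.74167% = 0.0174167.
Level-payment amortization: P = B₀·r / (1 − (1+r)^(−n)) = 2450.00·0.0174167 / (1 − 1.01742^(−48)).
Denominator 1 − (1+r)^(−48) = 0.56342857.
P = 42.6708 / 0.56342857 ≈ 75.73.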